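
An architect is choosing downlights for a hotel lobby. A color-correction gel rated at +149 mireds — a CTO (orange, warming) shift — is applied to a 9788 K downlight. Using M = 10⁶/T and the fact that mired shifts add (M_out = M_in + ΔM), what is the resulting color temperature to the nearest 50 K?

M_in = 10⁶/9788 = 102.17 mireds.
M_out = 102.17 + (+149) = 251.17 mireds.
T_out = 10⁶/251.17 = 3981.4 K → 4000 K.

4000 K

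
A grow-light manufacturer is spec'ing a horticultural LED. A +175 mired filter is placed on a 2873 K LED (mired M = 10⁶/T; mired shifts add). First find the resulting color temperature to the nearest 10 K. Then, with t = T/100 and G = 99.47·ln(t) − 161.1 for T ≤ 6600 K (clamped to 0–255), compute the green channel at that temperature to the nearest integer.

M_in = 10⁶/2873 = 348.07; M_out = 348.07 + (+175) = 523.07.
T_out = 10⁶/523.07 = 1911.8 K → 1910 K; t = 19.1.
G = 99.47·ln 19.1 − 161.1 = 99.47·2.9497 − 161.1 = 132.305.
Rounded: 132.

132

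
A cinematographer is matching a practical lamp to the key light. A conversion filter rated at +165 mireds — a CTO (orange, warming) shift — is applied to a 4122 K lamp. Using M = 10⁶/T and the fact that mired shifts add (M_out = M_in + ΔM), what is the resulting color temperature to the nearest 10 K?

2450 K

M_in = 10⁶/4122 = 242.60 mireds.
M_out = 242.60 + (+165) = 407.60 mireds.
T_out = 10⁶/407.60 = 2453.4 K → 2450 K.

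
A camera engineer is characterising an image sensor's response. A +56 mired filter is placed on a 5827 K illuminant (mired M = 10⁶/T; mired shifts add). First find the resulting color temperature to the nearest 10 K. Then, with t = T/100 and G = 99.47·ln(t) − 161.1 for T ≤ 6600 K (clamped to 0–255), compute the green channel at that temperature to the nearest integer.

M_in = 10⁶/5827 = 171.61; M_out = 171.61 + (+56) = 227.61.
T_out = 10⁶/227.61 = 4393.4 K → 4390 K; t = 43.9.
G = 99.47·ln 43.9 − 161.1 = 99.47·3.7819 − 161.1 = 215.087.
Rounded: 215.

215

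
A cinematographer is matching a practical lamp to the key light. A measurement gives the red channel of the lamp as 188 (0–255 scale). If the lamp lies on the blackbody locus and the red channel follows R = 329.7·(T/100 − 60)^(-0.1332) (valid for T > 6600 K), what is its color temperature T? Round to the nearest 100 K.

(t − 60)^(-0.1332) = 188/329.7 = 0.57022.
t − 60 = 0.57022^(1/-0.1332) = 0.57022^(-7.508) = 67.848, so t = 127.848.
T = 100·t = 12785 K → 12800 K to the nearest 100 K.

12800 K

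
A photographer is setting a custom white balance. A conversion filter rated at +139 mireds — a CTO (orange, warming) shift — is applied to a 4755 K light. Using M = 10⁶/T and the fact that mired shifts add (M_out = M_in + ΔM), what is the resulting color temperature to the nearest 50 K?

M_in = 10⁶/4755 = 210.30 mireds.
M_out = 210.30 + (+139) = 349.30 mireds.
T_out = 10⁶/349.30 = 2862.8 K → 2850 K.

2850 K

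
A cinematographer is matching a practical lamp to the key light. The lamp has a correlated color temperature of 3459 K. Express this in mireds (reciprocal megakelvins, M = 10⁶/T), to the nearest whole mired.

289 mireds

M = 10⁶ / 3459 = 289.101 → 289 mireds.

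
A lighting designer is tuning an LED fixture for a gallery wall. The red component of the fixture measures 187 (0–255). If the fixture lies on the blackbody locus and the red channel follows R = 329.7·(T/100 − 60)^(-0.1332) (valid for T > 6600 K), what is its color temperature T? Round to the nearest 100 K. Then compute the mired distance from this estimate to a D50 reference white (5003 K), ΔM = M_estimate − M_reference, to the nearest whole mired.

-124 mireds

(t − 60)^(-0.1332) = 187/329.7 = 0.56718.
t − 60 = 0.56718^(1/-0.1332) = 0.56718^(-7.508) = 70.620, so t = 130.620.
T = 100·t = 13062 K → 13100 K to the nearest 100 K.
M_estimate = 10⁶/13100 = 76.34; M_reference = 10⁶/5003 = 199.88.
ΔM = 76.34 − 199.88 = -123.54 → -124 mireds.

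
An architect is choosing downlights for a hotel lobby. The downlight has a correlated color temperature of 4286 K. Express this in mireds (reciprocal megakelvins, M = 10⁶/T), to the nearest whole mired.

233 mireds

M = 10⁶ / 4286 = 233.318 → 233 mireds.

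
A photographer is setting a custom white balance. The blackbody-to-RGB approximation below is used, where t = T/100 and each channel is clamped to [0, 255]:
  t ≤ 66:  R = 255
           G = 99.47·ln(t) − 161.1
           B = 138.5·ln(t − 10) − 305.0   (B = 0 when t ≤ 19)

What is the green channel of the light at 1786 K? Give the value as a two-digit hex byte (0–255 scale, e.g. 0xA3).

t = 1786/100 = 17.86; the t ≤ 66 branch applies.
G = 99.47·ln 17.86 − 161.1 = 99.47·2.8826 − 161.1 = 125.629.
Rounded: 126; in hex, 0x7E.

0x7E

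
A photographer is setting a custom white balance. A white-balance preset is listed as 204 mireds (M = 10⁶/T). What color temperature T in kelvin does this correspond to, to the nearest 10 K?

T = 10⁶ / 204 = 4901.96 K → 4900 K.

4900 K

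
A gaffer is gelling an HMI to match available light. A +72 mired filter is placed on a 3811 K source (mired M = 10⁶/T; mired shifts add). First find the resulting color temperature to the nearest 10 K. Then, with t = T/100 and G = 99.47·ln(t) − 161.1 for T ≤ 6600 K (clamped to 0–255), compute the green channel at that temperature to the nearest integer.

177

M_in = 10⁶/3811 = 262.40; M_out = 262.40 + (+72) = 334.40.
T_out = 10⁶/334.40 = 2990.4 K → 2990 K; t = 29.9.
G = 99.47·ln 29.9 − 161.1 = 99.47·3.3979 − 161.1 = 176.885.
Rounded: 177.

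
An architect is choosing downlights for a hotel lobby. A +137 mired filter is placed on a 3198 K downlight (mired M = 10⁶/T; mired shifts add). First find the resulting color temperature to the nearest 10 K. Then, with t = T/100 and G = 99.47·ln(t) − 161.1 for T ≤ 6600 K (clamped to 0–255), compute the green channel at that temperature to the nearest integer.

147

M_in = 10⁶/3198 = 312.70; M_out = 312.70 + (+137) = 449.70.
T_out = 10⁶/449.70 = 2223.7 K → 2220 K; t = 22.2.
G = 99.47·ln 22.2 − 161.1 = 99.47·3.1001 − 161.1 = 147.266.
Rounded: 147.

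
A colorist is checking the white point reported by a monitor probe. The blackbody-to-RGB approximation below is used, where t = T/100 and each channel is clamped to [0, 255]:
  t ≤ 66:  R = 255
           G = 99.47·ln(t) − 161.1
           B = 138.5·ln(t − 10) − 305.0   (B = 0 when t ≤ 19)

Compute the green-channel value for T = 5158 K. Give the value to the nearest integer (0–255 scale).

231

t = 5158/100 = 51.58; the t ≤ 66 branch applies.
G = 99.47·ln 51.58 − 161.1 = 99.47·3.9431 − 161.1 = 231.124.
Rounded: 231.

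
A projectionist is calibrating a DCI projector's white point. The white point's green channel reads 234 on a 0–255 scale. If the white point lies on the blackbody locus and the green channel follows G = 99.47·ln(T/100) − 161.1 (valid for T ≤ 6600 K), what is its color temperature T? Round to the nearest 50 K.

5300 K

ln t = (234 + 161.1) / 99.47 = 3.9721.
t = e^3.9721 = 53.093.
T = 100·t = 5309 K → 5300 K to the nearest 50 K.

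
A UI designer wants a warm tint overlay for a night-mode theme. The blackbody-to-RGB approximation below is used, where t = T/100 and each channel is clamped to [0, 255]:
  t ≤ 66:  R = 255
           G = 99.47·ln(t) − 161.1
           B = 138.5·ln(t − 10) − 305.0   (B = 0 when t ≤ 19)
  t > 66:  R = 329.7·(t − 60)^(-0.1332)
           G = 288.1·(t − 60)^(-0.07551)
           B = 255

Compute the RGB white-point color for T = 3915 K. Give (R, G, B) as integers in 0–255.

t = 3915/100 = 39.15; the t ≤ 66 branch applies.
R = 255 by definition for t ≤ 66.
G = 99.47·ln 39.15 − 161.1 = 99.47·3.6674 − 161.1 = 203.696.
B = 138.5·ln(39.15 − 10) − 305.0 = 138.5·ln 29.15 − 305.0 = 138.5·3.3725 − 305.0 = 162.085.
Rounded: (255, 204, 162).

(255, 204, 162)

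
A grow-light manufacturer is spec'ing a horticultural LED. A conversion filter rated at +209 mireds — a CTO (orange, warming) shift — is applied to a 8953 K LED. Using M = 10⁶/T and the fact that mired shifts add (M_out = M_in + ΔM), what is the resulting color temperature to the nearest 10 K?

M_in = 10⁶/8953 = 111.69 mireds.
M_out = 111.69 + (+209) = 320.69 mireds.
T_out = 10⁶/320.69 = 3118.2 K → 3120 K.

3120 K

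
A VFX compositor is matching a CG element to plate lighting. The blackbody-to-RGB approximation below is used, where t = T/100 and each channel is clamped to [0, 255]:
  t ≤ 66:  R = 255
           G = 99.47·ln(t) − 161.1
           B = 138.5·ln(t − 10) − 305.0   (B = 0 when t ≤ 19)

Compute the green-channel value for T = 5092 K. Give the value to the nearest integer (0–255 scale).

t = 5092/100 = 50.92; the t ≤ 66 branch applies.
G = 99.47·ln 50.92 − 161.1 = 99.47·3.9303 − 161.1 = 229.843.
Rounded: 230.

230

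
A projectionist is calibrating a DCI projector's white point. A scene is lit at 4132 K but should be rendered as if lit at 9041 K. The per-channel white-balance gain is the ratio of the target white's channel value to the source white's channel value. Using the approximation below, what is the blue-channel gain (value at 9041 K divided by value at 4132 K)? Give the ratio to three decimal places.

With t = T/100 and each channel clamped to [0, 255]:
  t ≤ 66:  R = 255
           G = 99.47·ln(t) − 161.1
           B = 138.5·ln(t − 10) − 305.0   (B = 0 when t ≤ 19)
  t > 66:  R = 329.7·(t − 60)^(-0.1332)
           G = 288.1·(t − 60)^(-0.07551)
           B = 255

At 4132 K (t = 41.32):
  B = 138.5·ln(41.32 − 10) − 305.0 = 138.5·ln 31.32 − 305.0 = 138.5·3.4443 − 305.0 = 172.030.
At 9041 K (t = 90.41):
  B = 255 by definition for t > 66.
Gain = 255.000 / 172.030 = 1.4823 → 1.482.

1.482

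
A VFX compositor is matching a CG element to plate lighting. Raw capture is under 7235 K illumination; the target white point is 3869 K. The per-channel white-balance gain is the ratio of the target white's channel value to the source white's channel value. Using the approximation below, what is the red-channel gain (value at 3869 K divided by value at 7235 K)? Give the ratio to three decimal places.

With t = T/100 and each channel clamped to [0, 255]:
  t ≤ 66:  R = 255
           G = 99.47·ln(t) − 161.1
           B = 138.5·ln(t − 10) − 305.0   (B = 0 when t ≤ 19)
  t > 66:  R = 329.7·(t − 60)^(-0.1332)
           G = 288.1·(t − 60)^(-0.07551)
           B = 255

1.081

At 7235 K (t = 72.35):
  R = 329.7·(72.35 − 60)^(-0.1332) = 329.7·12.35^(-0.1332) = 329.7·0.71547 = 235.890.
At 3869 K (t = 38.69):
  R = 255 by definition for t ≤ 66.
Gain = 255.000 / 235.890 = 1.0810 → 1.081.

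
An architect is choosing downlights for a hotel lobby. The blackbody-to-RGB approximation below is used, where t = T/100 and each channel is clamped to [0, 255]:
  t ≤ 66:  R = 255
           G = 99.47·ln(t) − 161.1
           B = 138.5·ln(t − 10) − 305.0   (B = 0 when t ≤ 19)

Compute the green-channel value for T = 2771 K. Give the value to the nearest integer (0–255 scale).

t = 2771/100 = 27.71; the t ≤ 66 branch applies.
G = 99.47·ln 27.71 − 161.1 = 99.47·3.3218 − 161.1 = 169.319.
Rounded: 169.

169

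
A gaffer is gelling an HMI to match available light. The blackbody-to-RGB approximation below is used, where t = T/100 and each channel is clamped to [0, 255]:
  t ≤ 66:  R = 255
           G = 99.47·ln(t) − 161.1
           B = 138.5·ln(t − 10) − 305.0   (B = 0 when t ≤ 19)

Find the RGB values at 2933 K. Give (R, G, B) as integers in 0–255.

(255, 175, 105)

t = 2933/100 = 29.33; the t ≤ 66 branch applies.
R = 255 by definition for t ≤ 66.
G = 99.47·ln 29.33 − 161.1 = 99.47·3.3786 − 161.1 = 174.970.
B = 138.5·ln(29.33 − 10) − 305.0 = 138.5·ln 19.33 − 305.0 = 138.5·2.9617 − 305.0 = 105.190.
Rounded: (255, 175, 105).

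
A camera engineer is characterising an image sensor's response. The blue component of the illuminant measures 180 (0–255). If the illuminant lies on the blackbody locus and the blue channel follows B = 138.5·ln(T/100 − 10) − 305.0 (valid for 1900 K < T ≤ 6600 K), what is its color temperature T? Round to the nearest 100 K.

4300 K

ln(t − 10) = (180 + 305.0) / 138.5 = 3.5018.
t − 10 = e^3.5018 = 33.175, so t = 43.175.
T = 100·t = 4318 K → 4300 K to the nearest 100 K.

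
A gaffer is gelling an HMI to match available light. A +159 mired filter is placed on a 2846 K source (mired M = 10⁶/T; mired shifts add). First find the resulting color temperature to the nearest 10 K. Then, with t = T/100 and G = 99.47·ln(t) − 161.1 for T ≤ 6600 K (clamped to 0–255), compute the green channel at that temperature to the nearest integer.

135

M_in = 10⁶/2846 = 351.37; M_out = 351.37 + (+159) = 510.37.
T_out = 10⁶/510.37 = 1959.4 K → 1960 K; t = 19.6.
G = 99.47·ln 19.6 − 161.1 = 99.47·2.9755 − 161.1 = 134.876.
Rounded: 135.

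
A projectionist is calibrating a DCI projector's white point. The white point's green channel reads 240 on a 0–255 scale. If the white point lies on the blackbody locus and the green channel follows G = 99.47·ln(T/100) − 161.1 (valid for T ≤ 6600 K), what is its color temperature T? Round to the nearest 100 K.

5600 K

ln t = (240 + 161.1) / 99.47 = 4.0324.
t = e^4.0324 = 56.394.
T = 100·t = 5639 K → 5600 K to the nearest 100 K.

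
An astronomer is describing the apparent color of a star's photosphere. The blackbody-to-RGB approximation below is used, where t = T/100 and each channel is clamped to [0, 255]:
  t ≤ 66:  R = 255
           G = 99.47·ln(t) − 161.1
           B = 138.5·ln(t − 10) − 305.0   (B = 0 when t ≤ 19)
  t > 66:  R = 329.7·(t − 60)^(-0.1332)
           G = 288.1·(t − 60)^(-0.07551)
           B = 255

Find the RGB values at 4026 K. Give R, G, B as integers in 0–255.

t = 4026/100 = 40.26; the t ≤ 66 branch applies.
R = 255 by definition for t ≤ 66.
G = 99.47·ln 40.26 − 161.1 = 99.47·3.6954 − 161.1 = 206.477.
B = 138.5·ln(40.26 − 10) − 305.0 = 138.5·ln 30.26 − 305.0 = 138.5·3.4098 − 305.0 = 167.261.
Rounded: (255, 206, 167).

R=255, G=206, B=167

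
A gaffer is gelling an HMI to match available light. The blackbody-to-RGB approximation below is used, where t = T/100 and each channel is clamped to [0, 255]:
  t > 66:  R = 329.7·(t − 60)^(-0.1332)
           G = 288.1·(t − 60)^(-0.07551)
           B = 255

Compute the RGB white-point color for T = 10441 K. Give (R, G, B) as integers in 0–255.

(199, 216, 255)

t = 10441/100 = 104.41; the t > 66 branch applies.
R = 329.7·(104.41 − 60)^(-0.1332) = 329.7·44.41^(-0.1332) = 329.7·0.60333 = 198.918.
G = 288.1·(104.41 − 60)^(-0.07551) = 288.1·44.41^(-0.07551) = 288.1·0.75093 = 216.343.
B = 255 by definition for t > 66.
Rounded: (199, 216, 255).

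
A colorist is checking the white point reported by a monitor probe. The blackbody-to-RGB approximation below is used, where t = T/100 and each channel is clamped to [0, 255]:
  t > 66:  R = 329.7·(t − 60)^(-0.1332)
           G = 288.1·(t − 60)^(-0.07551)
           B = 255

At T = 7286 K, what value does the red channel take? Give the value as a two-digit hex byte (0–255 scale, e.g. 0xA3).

0xEB

t = 7286/100 = 72.86; the t > 66 branch applies.
R = 329.7·(72.86 − 60)^(-0.1332) = 329.7·12.86^(-0.1332) = 329.7·0.71162 = 234.622.
Rounded: 235; in hex, 0xEB.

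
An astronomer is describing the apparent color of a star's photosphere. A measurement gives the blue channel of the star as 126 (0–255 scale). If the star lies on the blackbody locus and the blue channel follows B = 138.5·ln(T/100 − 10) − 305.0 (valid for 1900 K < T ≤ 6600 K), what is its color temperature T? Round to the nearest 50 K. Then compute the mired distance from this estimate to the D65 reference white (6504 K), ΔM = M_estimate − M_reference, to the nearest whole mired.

+154 mireds

ln(t − 10) = (126 + 305.0) / 138.5 = 3.1119.
t − 10 = e^3.1119 = 22.464, so t = 32.464.
T = 100·t = 3246 K → 3250 K to the nearest 50 K.
M_estimate = 10⁶/3250 = 307.69; M_reference = 10⁶/6504 = 153.75.
ΔM = 307.69 − 153.75 = 153.94 → +154 mireds.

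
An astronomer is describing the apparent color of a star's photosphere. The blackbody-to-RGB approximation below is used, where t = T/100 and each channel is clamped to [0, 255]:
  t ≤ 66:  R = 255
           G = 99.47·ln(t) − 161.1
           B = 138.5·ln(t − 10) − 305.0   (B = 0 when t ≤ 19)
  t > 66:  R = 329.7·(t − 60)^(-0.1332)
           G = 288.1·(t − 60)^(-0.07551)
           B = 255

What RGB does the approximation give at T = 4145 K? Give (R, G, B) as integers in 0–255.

t = 4145/100 = 41.45; the t ≤ 66 branch applies.
R = 255 by definition for t ≤ 66.
G = 99.47·ln 41.45 − 161.1 = 99.47·3.7245 − 161.1 = 209.375.
B = 138.5·ln(41.45 − 10) − 305.0 = 138.5·ln 31.45 − 305.0 = 138.5·3.4484 − 305.0 = 172.603.
Rounded: (255, 209, 173).

(255, 209, 173)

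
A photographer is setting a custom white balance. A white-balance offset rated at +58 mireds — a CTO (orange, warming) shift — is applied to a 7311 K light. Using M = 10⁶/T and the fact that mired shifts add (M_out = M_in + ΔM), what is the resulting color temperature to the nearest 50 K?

M_in = 10⁶/7311 = 136.78 mireds.
M_out = 136.78 + (+58) = 194.78 mireds.
T_out = 10⁶/194.78 = 5134.0 K → 5150 K.

5150 K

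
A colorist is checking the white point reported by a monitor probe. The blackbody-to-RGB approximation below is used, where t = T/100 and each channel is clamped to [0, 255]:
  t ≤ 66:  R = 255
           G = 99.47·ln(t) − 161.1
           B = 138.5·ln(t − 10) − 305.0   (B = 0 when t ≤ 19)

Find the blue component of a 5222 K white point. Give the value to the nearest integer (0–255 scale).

t = 5222/100 = 52.22; the t ≤ 66 branch applies.
B = 138.5·ln(52.22 − 10) − 305.0 = 138.5·ln 42.22 − 305.0 = 138.5·3.7429 − 305.0 = 213.391.
Rounded: 213.

213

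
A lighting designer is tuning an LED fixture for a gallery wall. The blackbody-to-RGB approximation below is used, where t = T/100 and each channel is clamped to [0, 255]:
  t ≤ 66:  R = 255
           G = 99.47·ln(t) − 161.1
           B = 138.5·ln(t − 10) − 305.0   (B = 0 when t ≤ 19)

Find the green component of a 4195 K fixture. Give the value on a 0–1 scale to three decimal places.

0.826

t = 4195/100 = 41.95; the t ≤ 66 branch applies.
G = 99.47·ln 41.95 − 161.1 = 99.47·3.7365 − 161.1 = 210.568.
On a 0–1 scale: 210.568/255 = 0.8258 → 0.826.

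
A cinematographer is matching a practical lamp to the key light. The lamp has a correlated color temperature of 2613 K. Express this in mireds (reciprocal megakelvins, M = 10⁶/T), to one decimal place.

M = 10⁶ / 2613 = 382.702 → 382.7 mireds.

382.7 mireds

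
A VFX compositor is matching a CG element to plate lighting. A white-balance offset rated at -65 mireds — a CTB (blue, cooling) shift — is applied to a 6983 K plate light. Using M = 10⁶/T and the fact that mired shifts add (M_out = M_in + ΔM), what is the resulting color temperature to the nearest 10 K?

12790 K

M_in = 10⁶/6983 = 143.20 mireds.
M_out = 143.20 + (-65) = 78.20 mireds.
T_out = 10⁶/78.20 = 12786.9 K → 12790 K.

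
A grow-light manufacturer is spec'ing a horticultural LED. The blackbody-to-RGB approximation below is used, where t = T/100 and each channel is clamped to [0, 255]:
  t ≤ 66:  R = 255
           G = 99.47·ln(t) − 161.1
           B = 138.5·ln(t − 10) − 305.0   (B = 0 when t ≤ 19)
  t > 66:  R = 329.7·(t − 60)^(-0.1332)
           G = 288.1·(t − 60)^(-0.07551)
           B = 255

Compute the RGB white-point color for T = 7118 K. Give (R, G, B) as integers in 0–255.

(239, 240, 255)

t = 7118/100 = 71.18; the t > 66 branch applies.
R = 329.7·(71.18 − 60)^(-0.1332) = 329.7·11.18^(-0.1332) = 329.7·0.72502 = 239.038.
G = 288.1·(71.18 − 60)^(-0.07551) = 288.1·11.18^(-0.07551) = 288.1·0.83336 = 240.091.
B = 255 by definition for t > 66.
Rounded: (239, 240, 255).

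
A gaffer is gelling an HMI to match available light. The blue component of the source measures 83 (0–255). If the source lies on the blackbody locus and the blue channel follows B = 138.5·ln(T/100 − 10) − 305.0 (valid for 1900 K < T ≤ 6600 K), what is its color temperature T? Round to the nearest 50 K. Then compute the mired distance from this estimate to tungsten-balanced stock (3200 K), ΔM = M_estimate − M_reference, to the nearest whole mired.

+65 mireds

ln(t − 10) = (83 + 305.0) / 138.5 = 2.8014.
t − 10 = e^2.8014 = 16.468, so t = 26.468.
T = 100·t = 2647 K → 2650 K to the nearest 50 K.
M_estimate = 10⁶/2650 = 377.36; M_reference = 10⁶/3200 = 312.50.
ΔM = 377.36 − 312.50 = 64.86 → +65 mireds.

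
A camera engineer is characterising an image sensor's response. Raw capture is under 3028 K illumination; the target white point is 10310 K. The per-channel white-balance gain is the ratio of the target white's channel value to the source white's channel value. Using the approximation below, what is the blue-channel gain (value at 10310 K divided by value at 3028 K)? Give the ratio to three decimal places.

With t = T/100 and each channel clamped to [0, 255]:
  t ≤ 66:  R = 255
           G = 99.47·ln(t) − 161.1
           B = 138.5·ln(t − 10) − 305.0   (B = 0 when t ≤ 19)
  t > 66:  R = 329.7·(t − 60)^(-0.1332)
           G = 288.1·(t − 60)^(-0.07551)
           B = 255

2.280

At 3028 K (t = 30.28):
  B = 138.5·ln(30.28 − 10) − 305.0 = 138.5·ln 20.28 − 305.0 = 138.5·3.0096 − 305.0 = 111.834.
At 10310 K (t = 103.1):
  B = 255 by definition for t > 66.
Gain = 255.000 / 111.834 = 2.2802 → 2.280.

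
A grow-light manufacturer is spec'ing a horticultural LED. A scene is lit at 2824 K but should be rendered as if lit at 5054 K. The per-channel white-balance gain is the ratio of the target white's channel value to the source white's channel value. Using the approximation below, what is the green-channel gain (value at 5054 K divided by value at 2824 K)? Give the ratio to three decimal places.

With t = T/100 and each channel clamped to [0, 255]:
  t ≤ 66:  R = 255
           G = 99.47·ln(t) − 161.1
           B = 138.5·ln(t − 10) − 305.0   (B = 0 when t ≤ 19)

1.338

At 2824 K (t = 28.24):
  G = 99.47·ln 28.24 − 161.1 = 99.47·3.3407 − 161.1 = 171.203.
At 5054 K (t = 50.54):
  G = 99.47·ln 50.54 − 161.1 = 99.47·3.9228 − 161.1 = 229.097.
Gain = 229.097 / 171.203 = 1.3382 → 1.338.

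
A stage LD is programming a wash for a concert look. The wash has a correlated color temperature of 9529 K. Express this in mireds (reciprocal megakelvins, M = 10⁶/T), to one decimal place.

M = 10⁶ / 9529 = 104.943 → 104.9 mireds.

104.9 mireds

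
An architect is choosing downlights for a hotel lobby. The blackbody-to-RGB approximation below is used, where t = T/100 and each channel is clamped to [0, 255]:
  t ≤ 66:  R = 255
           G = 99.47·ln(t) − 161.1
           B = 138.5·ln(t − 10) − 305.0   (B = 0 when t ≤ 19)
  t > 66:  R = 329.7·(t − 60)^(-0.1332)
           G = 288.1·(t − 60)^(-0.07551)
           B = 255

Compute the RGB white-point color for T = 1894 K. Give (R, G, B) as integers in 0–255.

(255, 131, 0)

t = 1894/100 = 18.94; the t ≤ 66 branch applies.
R = 255 by definition for t ≤ 66.
G = 99.47·ln 18.94 − 161.1 = 99.47·2.9413 − 161.1 = 131.469.
t = 18.94 ≤ 19, so B = 0.
Rounded: (255, 131, 0).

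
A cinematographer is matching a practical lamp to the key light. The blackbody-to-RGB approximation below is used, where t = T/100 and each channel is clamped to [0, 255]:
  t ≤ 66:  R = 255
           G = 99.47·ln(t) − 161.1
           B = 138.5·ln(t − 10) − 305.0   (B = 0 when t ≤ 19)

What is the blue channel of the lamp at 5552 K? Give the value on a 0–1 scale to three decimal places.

0.878

t = 5552/100 = 55.52; the t ≤ 66 branch applies.
B = 138.5·ln(55.52 − 10) − 305.0 = 138.5·ln 45.52 − 305.0 = 138.5·3.8182 − 305.0 = 223.814.
On a 0–1 scale: 223.814/255 = 0.8777 → 0.878.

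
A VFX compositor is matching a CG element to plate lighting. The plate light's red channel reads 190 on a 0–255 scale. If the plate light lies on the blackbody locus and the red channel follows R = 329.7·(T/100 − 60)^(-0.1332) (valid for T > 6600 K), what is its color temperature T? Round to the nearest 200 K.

12200 K

(t − 60)^(-0.1332) = 190/329.7 = 0.57628.
t − 60 = 0.57628^(1/-0.1332) = 0.57628^(-7.508) = 62.667, so t = 122.667.
T = 100·t = 12267 K → 12200 K to the nearest 200 K.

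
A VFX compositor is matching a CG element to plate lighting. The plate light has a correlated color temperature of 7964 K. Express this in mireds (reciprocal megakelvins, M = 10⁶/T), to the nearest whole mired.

126 mireds

M = 10⁶ / 7964 = 125.565 → 126 mireds.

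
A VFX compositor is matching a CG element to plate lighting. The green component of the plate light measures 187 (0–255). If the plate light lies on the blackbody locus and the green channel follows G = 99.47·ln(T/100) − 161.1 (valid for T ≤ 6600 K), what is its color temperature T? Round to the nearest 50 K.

3300 K

ln t = (187 + 161.1) / 99.47 = 3.4995.
t = e^3.4995 = 33.100.
T = 100·t = 3310 K → 3300 K to the nearest 50 K.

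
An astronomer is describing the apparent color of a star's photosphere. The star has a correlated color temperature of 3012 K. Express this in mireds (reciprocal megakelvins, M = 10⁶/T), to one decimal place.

M = 10⁶ / 3012 = 332.005 → 332.0 mireds.

332.0 mireds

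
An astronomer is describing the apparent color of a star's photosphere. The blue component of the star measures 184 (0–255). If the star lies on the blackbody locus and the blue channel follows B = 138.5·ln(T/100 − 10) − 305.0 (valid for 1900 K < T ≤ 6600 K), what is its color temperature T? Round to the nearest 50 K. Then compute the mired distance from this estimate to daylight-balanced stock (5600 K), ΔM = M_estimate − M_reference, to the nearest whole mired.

+49 mireds

ln(t − 10) = (184 + 305.0) / 138.5 = 3.5307.
t − 10 = e^3.5307 = 34.147, so t = 44.147.
T = 100·t = 4415 K → 4400 K to the nearest 50 K.
M_estimate = 10⁶/4400 = 227.27; M_reference = 10⁶/5600 = 178.57.
ΔM = 227.27 − 178.57 = 48.70 → +49 mireds.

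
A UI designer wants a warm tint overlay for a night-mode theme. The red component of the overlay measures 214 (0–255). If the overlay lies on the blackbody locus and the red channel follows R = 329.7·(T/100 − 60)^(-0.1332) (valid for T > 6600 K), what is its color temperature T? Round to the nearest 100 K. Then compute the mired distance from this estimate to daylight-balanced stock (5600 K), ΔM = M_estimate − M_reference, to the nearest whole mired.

-62 mireds

(t − 60)^(-0.1332) = 214/329.7 = 0.64907.
t − 60 = 0.64907^(1/-0.1332) = 0.64907^(-7.508) = 25.657, so t = 85.657.
T = 100·t = 8566 K → 8600 K to the nearest 100 K.
M_estimate = 10⁶/8600 = 116.28; M_reference = 10⁶/5600 = 178.57.
ΔM = 116.28 − 178.57 = -62.29 → -62 mireds.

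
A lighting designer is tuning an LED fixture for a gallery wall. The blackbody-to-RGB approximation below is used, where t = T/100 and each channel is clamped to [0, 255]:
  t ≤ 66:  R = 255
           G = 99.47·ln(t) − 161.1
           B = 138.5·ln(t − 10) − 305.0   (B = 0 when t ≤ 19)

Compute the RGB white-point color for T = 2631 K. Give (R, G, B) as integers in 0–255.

t = 2631/100 = 26.31; the t ≤ 66 branch applies.
R = 255 by definition for t ≤ 66.
G = 99.47·ln 26.31 − 161.1 = 99.47·3.2699 − 161.1 = 164.162.
B = 138.5·ln(26.31 − 10) − 305.0 = 138.5·ln 16.31 − 305.0 = 138.5·2.7918 − 305.0 = 81.661.
Rounded: (255, 164, 82).

(255, 164, 82)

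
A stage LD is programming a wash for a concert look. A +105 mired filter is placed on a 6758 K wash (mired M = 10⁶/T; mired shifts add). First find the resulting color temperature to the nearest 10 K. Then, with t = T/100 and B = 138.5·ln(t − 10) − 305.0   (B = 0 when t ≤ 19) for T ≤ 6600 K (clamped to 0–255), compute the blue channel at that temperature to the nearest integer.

M_in = 10⁶/6758 = 147.97; M_out = 147.97 + (+105) = 252.97.
T_out = 10⁶/252.97 = 3953.0 K → 3950 K; t = 39.5.
B = 138.5·ln(39.5 − 10) − 305.0 = 138.5·ln 29.5 − 305.0 = 138.5·3.3844 − 305.0 = 163.738.
Rounded: 164.

164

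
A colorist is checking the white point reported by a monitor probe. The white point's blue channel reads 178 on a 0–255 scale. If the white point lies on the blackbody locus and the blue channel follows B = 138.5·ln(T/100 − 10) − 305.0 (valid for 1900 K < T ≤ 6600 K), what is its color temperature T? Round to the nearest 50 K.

4250 K

ln(t − 10) = (178 + 305.0) / 138.5 = 3.4874.
t − 10 = e^3.4874 = 32.700, so t = 42.700.
T = 100·t = 4270 K → 4250 K to the nearest 50 K.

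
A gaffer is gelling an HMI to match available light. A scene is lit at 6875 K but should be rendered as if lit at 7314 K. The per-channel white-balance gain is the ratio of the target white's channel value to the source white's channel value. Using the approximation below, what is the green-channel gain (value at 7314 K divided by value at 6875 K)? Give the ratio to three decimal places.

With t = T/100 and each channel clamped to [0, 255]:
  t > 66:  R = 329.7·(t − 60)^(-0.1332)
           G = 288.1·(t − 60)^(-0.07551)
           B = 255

At 6875 K (t = 68.75):
  G = 288.1·(68.75 − 60)^(-0.07551) = 288.1·8.75^(-0.07551) = 288.1·0.84892 = 244.575.
At 7314 K (t = 73.14):
  G = 288.1·(73.14 − 60)^(-0.07551) = 288.1·13.14^(-0.07551) = 288.1·0.82326 = 237.180.
Gain = 237.180 / 244.575 = 0.9698 → 0.970.

0.970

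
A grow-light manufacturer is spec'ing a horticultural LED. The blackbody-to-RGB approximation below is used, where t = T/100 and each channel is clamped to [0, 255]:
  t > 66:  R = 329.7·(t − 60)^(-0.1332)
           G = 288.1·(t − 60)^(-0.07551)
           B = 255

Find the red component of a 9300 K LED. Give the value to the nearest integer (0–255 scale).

207

t = 9300/100 = 93; the t > 66 branch applies.
R = 329.7·(93 − 60)^(-0.1332) = 329.7·33^(-0.1332) = 329.7·0.62767 = 206.944.
Rounded: 207.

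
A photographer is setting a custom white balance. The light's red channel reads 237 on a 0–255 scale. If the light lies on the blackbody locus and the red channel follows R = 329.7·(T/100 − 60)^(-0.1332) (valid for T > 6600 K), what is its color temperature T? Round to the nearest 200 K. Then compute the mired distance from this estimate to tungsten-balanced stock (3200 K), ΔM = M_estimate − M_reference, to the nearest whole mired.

(t − 60)^(-0.1332) = 237/329.7 = 0.71884.
t − 60 = 0.71884^(1/-0.1332) = 0.71884^(-7.508) = 11.922, so t = 71.922.
T = 100·t = 7192 K → 7200 K to the nearest 200 K.
M_estimate = 10⁶/7200 = 138.89; M_reference = 10⁶/3200 = 312.50.
ΔM = 138.89 − 312.50 = -173.61 → -174 mireds.

-174 mireds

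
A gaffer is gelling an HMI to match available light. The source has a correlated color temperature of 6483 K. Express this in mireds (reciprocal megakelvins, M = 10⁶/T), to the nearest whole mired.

154 mireds

M = 10⁶ / 6483 = 154.250 → 154 mireds.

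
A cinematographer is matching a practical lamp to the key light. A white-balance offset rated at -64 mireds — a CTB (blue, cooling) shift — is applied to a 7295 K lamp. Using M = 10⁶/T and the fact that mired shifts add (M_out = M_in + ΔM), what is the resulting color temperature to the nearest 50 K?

13700 K

M_in = 10⁶/7295 = 137.08 mireds.
M_out = 137.08 + (-64) = 73.08 mireds.
T_out = 10⁶/73.08 = 13683.6 K → 13700 K.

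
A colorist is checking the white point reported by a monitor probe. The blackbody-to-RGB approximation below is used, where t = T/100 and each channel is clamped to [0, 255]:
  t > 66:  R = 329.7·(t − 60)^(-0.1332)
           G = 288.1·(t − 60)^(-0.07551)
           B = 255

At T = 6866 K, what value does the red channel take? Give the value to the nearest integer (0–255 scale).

t = 6866/100 = 68.66; the t > 66 branch applies.
R = 329.7·(68.66 − 60)^(-0.1332) = 329.7·8.66^(-0.1332) = 329.7·0.75011 = 247.310.
Rounded: 247.

247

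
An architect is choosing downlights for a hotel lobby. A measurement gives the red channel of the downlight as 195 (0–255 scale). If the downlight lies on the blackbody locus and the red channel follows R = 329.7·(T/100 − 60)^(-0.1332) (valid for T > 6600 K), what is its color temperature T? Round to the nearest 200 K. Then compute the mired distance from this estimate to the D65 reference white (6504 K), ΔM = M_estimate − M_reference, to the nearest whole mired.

(t − 60)^(-0.1332) = 195/329.7 = 0.59145.
t − 60 = 0.59145^(1/-0.1332) = 0.59145^(-7.508) = 51.564, so t = 111.564.
T = 100·t = 11156 K → 11200 K to the nearest 200 K.
M_estimate = 10⁶/11200 = 89.29; M_reference = 10⁶/6504 = 153.75.
ΔM = 89.29 − 153.75 = -64.47 → -64 mireds.

-64 mireds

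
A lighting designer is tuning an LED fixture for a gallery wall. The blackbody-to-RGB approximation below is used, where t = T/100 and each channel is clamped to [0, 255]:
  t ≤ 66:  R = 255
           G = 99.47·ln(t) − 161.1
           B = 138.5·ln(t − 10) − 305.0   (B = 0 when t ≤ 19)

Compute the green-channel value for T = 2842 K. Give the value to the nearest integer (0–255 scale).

t = 2842/100 = 28.42; the t ≤ 66 branch applies.
G = 99.47·ln 28.42 − 161.1 = 99.47·3.3471 − 161.1 = 171.835.
Rounded: 172.

172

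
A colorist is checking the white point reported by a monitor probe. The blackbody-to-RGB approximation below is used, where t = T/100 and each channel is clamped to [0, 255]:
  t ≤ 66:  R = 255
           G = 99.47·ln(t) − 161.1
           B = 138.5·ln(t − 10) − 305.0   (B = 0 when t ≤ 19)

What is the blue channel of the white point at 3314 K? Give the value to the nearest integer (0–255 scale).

130

t = 3314/100 = 33.14; the t ≤ 66 branch applies.
B = 138.5·ln(33.14 − 10) − 305.0 = 138.5·ln 23.14 − 305.0 = 138.5·3.1416 − 305.0 = 130.106.
Rounded: 130.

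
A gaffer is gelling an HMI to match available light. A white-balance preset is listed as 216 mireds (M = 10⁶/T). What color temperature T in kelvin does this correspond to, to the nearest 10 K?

4630 K

T = 10⁶ / 216 = 4629.63 K → 4630 K.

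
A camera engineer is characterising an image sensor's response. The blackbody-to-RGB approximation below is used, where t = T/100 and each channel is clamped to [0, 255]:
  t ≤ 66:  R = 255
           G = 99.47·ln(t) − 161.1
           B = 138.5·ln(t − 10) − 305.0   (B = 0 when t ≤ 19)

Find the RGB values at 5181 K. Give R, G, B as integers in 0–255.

R=255, G=232, B=212

t = 5181/100 = 51.81; the t ≤ 66 branch applies.
R = 255 by definition for t ≤ 66.
G = 99.47·ln 51.81 − 161.1 = 99.47·3.9476 − 161.1 = 231.566.
B = 138.5·ln(51.81 − 10) − 305.0 = 138.5·ln 41.81 − 305.0 = 138.5·3.7331 − 305.0 = 212.039.
Rounded: (255, 232, 212).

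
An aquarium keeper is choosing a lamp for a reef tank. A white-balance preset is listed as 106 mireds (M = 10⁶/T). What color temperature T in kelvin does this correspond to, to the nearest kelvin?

T = 10⁶ / 106 = 9433.96 K → 9434 K.

9434 K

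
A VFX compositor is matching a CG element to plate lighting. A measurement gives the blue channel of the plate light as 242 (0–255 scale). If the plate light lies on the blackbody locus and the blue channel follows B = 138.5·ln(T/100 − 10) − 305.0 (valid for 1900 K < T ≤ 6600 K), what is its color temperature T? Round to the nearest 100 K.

ln(t − 10) = (242 + 305.0) / 138.5 = 3.9495.
t − 10 = e^3.9495 = 51.907, so t = 61.907.
T = 100·t = 6191 K → 6200 K to the nearest 100 K.

6200 K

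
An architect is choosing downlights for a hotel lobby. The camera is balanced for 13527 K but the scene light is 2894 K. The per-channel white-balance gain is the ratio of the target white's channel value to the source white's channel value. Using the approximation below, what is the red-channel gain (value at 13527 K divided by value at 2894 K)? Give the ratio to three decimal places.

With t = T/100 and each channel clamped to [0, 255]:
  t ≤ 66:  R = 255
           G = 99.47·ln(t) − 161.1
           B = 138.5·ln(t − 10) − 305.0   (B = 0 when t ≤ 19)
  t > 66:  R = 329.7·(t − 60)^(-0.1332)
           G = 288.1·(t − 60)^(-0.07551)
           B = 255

0.727

At 2894 K (t = 28.94):
  R = 255 by definition for t ≤ 66.
At 13527 K (t = 135.27):
  R = 329.7·(135.27 − 60)^(-0.1332) = 329.7·75.27^(-0.1332) = 329.7·0.56239 = 185.418.
Gain = 185.418 / 255.000 = 0.7271 → 0.727.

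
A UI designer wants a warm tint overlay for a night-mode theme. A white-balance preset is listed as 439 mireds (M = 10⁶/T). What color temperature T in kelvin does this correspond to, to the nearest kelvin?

2278 K

T = 10⁶ / 439 = 2277.90 K → 2278 K.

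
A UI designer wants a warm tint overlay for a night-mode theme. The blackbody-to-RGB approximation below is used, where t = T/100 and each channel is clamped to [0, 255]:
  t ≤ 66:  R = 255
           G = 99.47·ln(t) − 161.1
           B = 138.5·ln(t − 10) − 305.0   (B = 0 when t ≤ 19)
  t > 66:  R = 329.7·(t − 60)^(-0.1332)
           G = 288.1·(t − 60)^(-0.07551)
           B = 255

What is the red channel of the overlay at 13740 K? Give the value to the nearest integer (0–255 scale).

185

t = 13740/100 = 137.4; the t > 66 branch applies.
R = 329.7·(137.4 − 60)^(-0.1332) = 329.7·77.4^(-0.1332) = 329.7·0.56030 = 184.731.
Rounded: 185.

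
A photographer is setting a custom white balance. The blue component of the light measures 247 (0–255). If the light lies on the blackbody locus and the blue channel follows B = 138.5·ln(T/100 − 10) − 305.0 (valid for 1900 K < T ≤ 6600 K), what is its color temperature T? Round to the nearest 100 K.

6400 K

ln(t − 10) = (247 + 305.0) / 138.5 = 3.9856.
t − 10 = e^3.9856 = 53.815, so t = 63.815.
T = 100·t = 6382 K → 6400 K to the nearest 100 K.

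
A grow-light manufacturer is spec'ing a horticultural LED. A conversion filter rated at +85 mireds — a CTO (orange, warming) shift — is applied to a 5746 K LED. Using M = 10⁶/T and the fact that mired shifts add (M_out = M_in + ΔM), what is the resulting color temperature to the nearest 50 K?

3850 K

M_in = 10⁶/5746 = 174.03 mireds.
M_out = 174.03 + (+85) = 259.03 mireds.
T_out = 10⁶/259.03 = 3860.5 K → 3850 K.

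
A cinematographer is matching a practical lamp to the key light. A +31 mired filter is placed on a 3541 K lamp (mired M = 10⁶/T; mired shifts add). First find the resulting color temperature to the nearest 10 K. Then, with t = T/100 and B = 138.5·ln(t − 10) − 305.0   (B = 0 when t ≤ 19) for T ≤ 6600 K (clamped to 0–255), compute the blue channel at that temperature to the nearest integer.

M_in = 10⁶/3541 = 282.41; M_out = 282.41 + (+31) = 313.41.
T_out = 10⁶/313.41 = 3190.7 K → 3190 K; t = 31.9.
B = 138.5·ln(31.9 − 10) − 305.0 = 138.5·ln 21.9 − 305.0 = 138.5·3.0865 − 305.0 = 122.478.
Rounded: 122.

122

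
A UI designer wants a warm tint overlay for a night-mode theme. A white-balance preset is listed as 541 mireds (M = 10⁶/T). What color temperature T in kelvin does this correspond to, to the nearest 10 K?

T = 10⁶ / 541 = 1848.43 K → 1850 K.

1850 K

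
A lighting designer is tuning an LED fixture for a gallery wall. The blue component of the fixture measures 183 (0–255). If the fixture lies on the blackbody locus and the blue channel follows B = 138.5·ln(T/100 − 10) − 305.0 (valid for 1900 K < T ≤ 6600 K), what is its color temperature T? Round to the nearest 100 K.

4400 K

ln(t − 10) = (183 + 305.0) / 138.5 = 3.5235.
t − 10 = e^3.5235 = 33.902, so t = 43.902.
T = 100·t = 4390 K → 4400 K to the nearest 100 K.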